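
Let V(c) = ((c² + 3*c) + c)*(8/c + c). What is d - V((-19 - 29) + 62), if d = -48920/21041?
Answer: -77311472/21041 ≈ -3674.3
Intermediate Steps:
V(c) = (c + 8/c)*(c² + 4*c) (V(c) = (c² + 4*c)*(c + 8/c) = (c + 8/c)*(c² + 4*c))
d = -48920/21041 (d = -48920*1/21041 = -48920/21041 ≈ -2.3250)
d - V((-19 - 29) + 62) = -48920/21041 - (32 + ((-19 - 29) + 62)³ + 4*((-19 - 29) + 62)² + 8*((-19 - 29) + 62)) = -48920/21041 - (32 + (-48 + 62)³ + 4*(-48 + 62)² + 8*(-48 + 62)) = -48920/21041 - (32 + 14³ + 4*14² + 8*14) = -48920/21041 - (32 + 2744 + 4*196 + 112) = -48920/21041 - (32 + 2744 + 784 + 112) = -48920/21041 - 1*3672 = -48920/21041 - 3672 = -77311472/21041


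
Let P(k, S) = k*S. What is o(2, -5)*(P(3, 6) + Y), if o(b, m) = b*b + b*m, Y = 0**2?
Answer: -108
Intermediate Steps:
Y = 0
o(b, m) = b**2 + b*m
P(k, S) = S*k
o(2, -5)*(P(3, 6) + Y) = (2*(2 - 5))*(6*3 + 0) = (2*(-3))*(18 + 0) = -6*18 = -108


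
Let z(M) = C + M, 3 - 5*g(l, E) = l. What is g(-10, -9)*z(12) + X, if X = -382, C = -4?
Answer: -1806/5 ≈ -361.20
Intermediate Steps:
g(l, E) = ⅗ - l/5
z(M) = -4 + M
g(-10, -9)*z(12) + X = (⅗ - ⅕*(-10))*(-4 + 12) - 382 = (⅗ + 2)*8 - 382 = (13/5)*8 - 382 = 104/5 - 382 = -1806/5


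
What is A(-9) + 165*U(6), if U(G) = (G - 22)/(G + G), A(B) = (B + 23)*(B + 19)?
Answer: -80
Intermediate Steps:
A(B) = (19 + B)*(23 + B) (A(B) = (23 + B)*(19 + B) = (19 + B)*(23 + B))
U(G) = (-22 + G)/(2*G) (U(G) = (-22 + G)/((2*G)) = (-22 + G)*(1/(2*G)) = (-22 + G)/(2*G))
A(-9) + 165*U(6) = (437 + (-9)² + 42*(-9)) + 165*((½)*(-22 + 6)/6) = (437 + 81 - 378) + 165*((½)*(⅙)*(-16)) = 140 + 165*(-4/3) = 140 - 220 = -80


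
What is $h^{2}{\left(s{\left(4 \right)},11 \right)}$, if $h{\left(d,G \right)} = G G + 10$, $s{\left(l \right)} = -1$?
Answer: $17161$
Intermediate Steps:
$h{\left(d,G \right)} = 10 + G^{2}$ ($h{\left(d,G \right)} = G^{2} + 10 = 10 + G^{2}$)
$h^{2}{\left(s{\left(4 \right)},11 \right)} = \left(10 + 11^{2}\right)^{2} = \left(10 + 121\right)^{2} = 131^{2} = 17161$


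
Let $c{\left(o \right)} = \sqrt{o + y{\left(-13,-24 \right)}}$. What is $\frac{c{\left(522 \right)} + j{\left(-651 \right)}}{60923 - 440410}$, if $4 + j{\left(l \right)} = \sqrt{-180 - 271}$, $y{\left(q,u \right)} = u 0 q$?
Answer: $\frac{4}{379487} - \frac{3 \sqrt{58}}{379487} - \frac{i \sqrt{451}}{379487} \approx -4.9665 \cdot 10^{-5} - 5.5962 \cdot 10^{-5} i$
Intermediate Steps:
$y{\left(q,u \right)} = 0$ ($y{\left(q,u \right)} = 0 q = 0$)
$j{\left(l \right)} = -4 + i \sqrt{451}$ ($j{\left(l \right)} = -4 + \sqrt{-180 - 271} = -4 + \sqrt{-451} = -4 + i \sqrt{451}$)
$c{\left(o \right)} = \sqrt{o}$ ($c{\left(o \right)} = \sqrt{o + 0} = \sqrt{o}$)
$\frac{c{\left(522 \right)} + j{\left(-651 \right)}}{60923 - 440410} = \frac{\sqrt{522} - \left(4 - i \sqrt{451}\right)}{60923 - 440410} = \frac{3 \sqrt{58} - \left(4 - i \sqrt{451}\right)}{-379487} = \left(-4 + 3 \sqrt{58} + i \sqrt{451}\right) \left(- \frac{1}{379487}\right) = \frac{4}{379487} - \frac{3 \sqrt{58}}{379487} - \frac{i \sqrt{451}}{379487}$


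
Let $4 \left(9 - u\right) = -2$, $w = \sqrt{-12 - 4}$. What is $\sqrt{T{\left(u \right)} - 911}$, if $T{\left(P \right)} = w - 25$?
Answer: $2 \sqrt{-234 + i} \approx 0.065372 + 30.594 i$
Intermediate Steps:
$w = 4 i$ ($w = \sqrt{-12 + \left(-6 + 2\right)} = \sqrt{-12 - 4} = \sqrt{-16} = 4 i \approx 4.0 i$)
$u = \frac{19}{2}$ ($u = 9 - - \frac{1}{2} = 9 + \frac{1}{2} = \frac{19}{2} \approx 9.5$)
$T{\left(P \right)} = -25 + 4 i$ ($T{\left(P \right)} = 4 i - 25 = -25 + 4 i$)
$\sqrt{T{\left(u \right)} - 911} = \sqrt{\left(-25 + 4 i\right) - 911} = \sqrt{-936 + 4 i}$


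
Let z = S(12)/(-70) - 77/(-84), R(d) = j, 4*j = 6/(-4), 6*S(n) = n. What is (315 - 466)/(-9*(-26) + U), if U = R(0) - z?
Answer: -126840/195499 ≈ -0.64880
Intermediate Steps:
S(n) = n/6
j = -3/8 (j = (6/(-4))/4 = (6*(-¼))/4 = (¼)*(-3/2) = -3/8 ≈ -0.37500)
R(d) = -3/8
z = 373/420 (z = ((⅙)*12)/(-70) - 77/(-84) = 2*(-1/70) - 77*(-1/84) = -1/35 + 11/12 = 373/420 ≈ 0.88809)
U = -1061/840 (U = -3/8 - 1*373/420 = -3/8 - 373/420 = -1061/840 ≈ -1.2631)
(315 - 466)/(-9*(-26) + U) = (315 - 466)/(-9*(-26) - 1061/840) = -151/(234 - 1061/840) = -151/195499/840 = -151*840/195499 = -126840/195499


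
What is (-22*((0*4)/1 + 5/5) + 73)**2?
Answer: 2601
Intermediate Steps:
(-22*((0*4)/1 + 5/5) + 73)**2 = (-22*(0*1 + 5*(1/5)) + 73)**2 = (-22*(0 + 1) + 73)**2 = (-22*1 + 73)**2 = (-22 + 73)**2 = 51**2 = 2601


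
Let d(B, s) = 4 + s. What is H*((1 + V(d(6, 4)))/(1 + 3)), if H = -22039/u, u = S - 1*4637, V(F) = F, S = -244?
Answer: 66117/6508 ≈ 10.159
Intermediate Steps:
u = -4881 (u = -244 - 1*4637 = -244 - 4637 = -4881)
H = 22039/4881 (H = -22039/(-4881) = -22039*(-1/4881) = 22039/4881 ≈ 4.5153)
H*((1 + V(d(6, 4)))/(1 + 3)) = 22039*((1 + (4 + 4))/(1 + 3))/4881 = 22039*((1 + 8)/4)/4881 = 22039*(9*(¼))/4881 = (22039/4881)*(9/4) = 66117/6508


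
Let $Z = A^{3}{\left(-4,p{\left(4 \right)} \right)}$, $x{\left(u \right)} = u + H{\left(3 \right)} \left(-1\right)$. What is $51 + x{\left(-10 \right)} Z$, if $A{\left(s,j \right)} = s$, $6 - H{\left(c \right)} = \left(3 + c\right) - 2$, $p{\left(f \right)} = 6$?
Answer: $819$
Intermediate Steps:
$H{\left(c \right)} = 5 - c$ ($H{\left(c \right)} = 6 - \left(\left(3 + c\right) - 2\right) = 6 - \left(1 + c\right) = 5 - c$)
$x{\left(u \right)} = -2 + u$ ($x{\left(u \right)} = u + \left(5 - 3\right) \left(-1\right) = u + 2 \left(-1\right) = u - 2 = -2 + u$)
$Z = -64$ ($Z = \left(-4\right)^{3} = -64$)
$51 + x{\left(-10 \right)} Z = 51 + \left(-2 - 10\right) \left(-64\right) = 51 - -768 = 51 + 768 = 819$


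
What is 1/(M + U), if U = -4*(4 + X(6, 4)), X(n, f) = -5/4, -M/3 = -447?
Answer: 1/1330 ≈ 0.00075188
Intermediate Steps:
M = 1341 (M = -3*(-447) = 1341)
X(n, f) = -5/4 (X(n, f) = -5*¼ = -5/4)
U = -11 (U = -4*(4 - 5/4) = -4*11/4 = -11)
1/(M + U) = 1/(1341 - 11) = 1/1330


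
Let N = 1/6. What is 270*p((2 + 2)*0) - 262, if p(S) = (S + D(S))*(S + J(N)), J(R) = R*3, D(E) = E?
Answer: -262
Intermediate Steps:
N = ⅙ ≈ 0.16667
J(R) = 3*R
p(S) = 2*S*(½ + S) (p(S) = (S + S)*(S + 3*(⅙)) = (2*S)*(S + ½) = (2*S)*(½ + S) = 2*S*(½ + S))
270*p((2 + 2)*0) - 262 = 270*(((2 + 2)*0)*(1 + 2*((2 + 2)*0))) - 262 = 270*((4*0)*(1 + 2*(4*0))) - 262 = 270*(0*(1 + 2*0)) - 262 = 270*(0*(1 + 0)) - 262 = 270*(0*1) - 262 = 270*0 - 262 = 0 - 262 = -262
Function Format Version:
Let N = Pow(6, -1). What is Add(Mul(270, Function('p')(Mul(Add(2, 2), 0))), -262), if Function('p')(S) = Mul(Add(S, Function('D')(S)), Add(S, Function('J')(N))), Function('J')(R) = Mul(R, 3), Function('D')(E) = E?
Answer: -262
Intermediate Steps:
N = Rational(1, 6) ≈ 0.16667
Function('J')(R) = Mul(3, R)
Function('p')(S) = Mul(2, S, Add(Rational(1, 2), S)) (Function('p')(S) = Mul(Add(S, S), Add(S, Mul(3, Rational(1, 6)))) = Mul(Mul(2, S), Add(S, Rational(1, 2))) = Mul(Mul(2, S), Add(Rational(1, 2), S)) = Mul(2, S, Add(Rational(1, 2), S)))
Add(Mul(270, Function('p')(Mul(Add(2, 2), 0))), -262) = Add(Mul(270, Mul(Mul(Add(2, 2), 0), Add(1, Mul(2, Mul(Add(2, 2), 0))))), -262) = Add(Mul(270, Mul(Mul(4, 0), Add(1, Mul(2, Mul(4, 0))))), -262) = Add(Mul(270, Mul(0, Add(1, Mul(2, 0)))), -262) = Add(Mul(270, Mul(0, Add(1, 0))), -262) = Add(Mul(270, Mul(0, 1)), -262) = Add(Mul(270, 0), -262) = Add(0, -262) = -262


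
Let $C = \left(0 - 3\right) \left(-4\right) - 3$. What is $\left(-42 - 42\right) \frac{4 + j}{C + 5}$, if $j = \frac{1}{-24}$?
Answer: $- \frac{95}{4} \approx -23.75$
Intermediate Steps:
$j = - \frac{1}{24} \approx -0.041667$
$C = 9$ ($C = \left(-3\right) \left(-4\right) - 3 = 12 - 3 = 9$)
$\left(-42 - 42\right) \frac{4 + j}{C + 5} = \left(-42 - 42\right) \frac{4 - \frac{1}{24}}{9 + 5} = - 84 \frac{95}{24 \cdot 14} = - 84 \cdot \frac{95}{24} \cdot \frac{1}{14} = \left(-84\right) \frac{95}{336} = - \frac{95}{4}$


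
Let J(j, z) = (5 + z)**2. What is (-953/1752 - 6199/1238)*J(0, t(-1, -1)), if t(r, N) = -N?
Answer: -18060693/90374 ≈ -199.84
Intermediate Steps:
(-953/1752 - 6199/1238)*J(0, t(-1, -1)) = (-953/1752 - 6199/1238)*(5 - 1*(-1))**2 = (-953*1/1752 - 6199*1/1238)*(5 + 1)**2 = (-953/1752 - 6199/1238)*6**2 = -6020231/1084488*36 = -18060693/90374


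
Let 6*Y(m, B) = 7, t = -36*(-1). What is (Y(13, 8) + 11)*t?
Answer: 438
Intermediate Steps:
t = 36
Y(m, B) = 7/6 (Y(m, B) = (⅙)*7 = 7/6)
(Y(13, 8) + 11)*t = (7/6 + 11)*36 = (73/6)*36 = 438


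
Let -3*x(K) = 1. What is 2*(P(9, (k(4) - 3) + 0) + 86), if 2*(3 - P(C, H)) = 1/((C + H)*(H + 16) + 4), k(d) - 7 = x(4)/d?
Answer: 6696394/37621 ≈ 178.00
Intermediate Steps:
x(K) = -1/3 (x(K) = -1/3*1 = -1/3)
k(d) = 7 - 1/(3*d)
P(C, H) = 3 - 1/(2*(4 + (16 + H)*(C + H))) (P(C, H) = 3 - 1/(2*((C + H)*(H + 16) + 4)) = 3 - 1/(2*((C + H)*(16 + H) + 4)) = 3 - 1/(2*((16 + H)*(C + H) + 4)) = 3 - 1/(2*(4 + (16 + H)*(C + H))))
2*(P(9, (k(4) - 3) + 0) + 86) = 2*((23/2 + 3*(((7 - 1/3/4) - 3) + 0)**2 + 48*9 + 48*(((7 - 1/3/4) - 3) + 0) + 3*9*(((7 - 1/3/4) - 3) + 0))/(4 + (((7 - 1/3/4) - 3) + 0)**2 + 16*9 + 16*(((7 - 1/3/4) - 3) + 0) + 9*(((7 - 1/3/4) - 3) + 0)) + 86) = 2*((23/2 + 3*(((7 - 1/3*1/4) - 3) + 0)**2 + 432 + 48*(((7 - 1/3*1/4) - 3) + 0) + 3*9*(((7 - 1/3*1/4) - 3) + 0))/(4 + (((7 - 1/3*1/4) - 3) + 0)**2 + 144 + 16*(((7 - 1/3*1/4) - 3) + 0) + 9*(((7 - 1/3*1/4) - 3) + 0)) + 86) = 2*((23/2 + 3*(((7 - 1/12) - 3) + 0)**2 + 432 + 48*(((7 - 1/12) - 3) + 0) + 3*9*(((7 - 1/12) - 3) + 0))/(4 + (((7 - 1/12) - 3) + 0)**2 + 144 + 16*(((7 - 1/12) - 3) + 0) + 9*(((7 - 1/12) - 3) + 0)) + 86) = 2*((23/2 + 3*((83/12 - 3) + 0)**2 + 432 + 48*((83/12 - 3) + 0) + 3*9*((83/12 - 3) + 0))/(4 + ((83/12 - 3) + 0)**2 + 144 + 16*((83/12 - 3) + 0) + 9*((83/12 - 3) + 0)) + 86) = 2*((23/2 + 3*(47/12 + 0)**2 + 432 + 48*(47/12 + 0) + 3*9*(47/12 + 0))/(4 + (47/12 + 0)**2 + 144 + 16*(47/12 + 0) + 9*(47/12 + 0)) + 86) = 2*((23/2 + 3*(47/12)**2 + 432 + 48*(47/12) + 3*9*(47/12))/(4 + (47/12)**2 + 144 + 16*(47/12) + 9*(47/12)) + 86) = 2*((23/2 + 3*(2209/144) + 432 + 188 + 423/4)/(4 + 2209/144 + 144 + 188/3 + 141/4) + 86) = 2*((23/2 + 2209/48 + 432 + 188 + 423/4)/(37621/144) + 86) = 2*((144/37621)*(37597/48) + 86) = 2*(112791/37621 + 86) = 2*(3348197/37621) = 6696394/37621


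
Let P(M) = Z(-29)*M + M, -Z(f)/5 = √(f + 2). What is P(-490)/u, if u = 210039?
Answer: -490/210039 + 2450*I*√3/70013 ≈ -0.0023329 + 0.060611*I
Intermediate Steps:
Z(f) = -5*√(2 + f) (Z(f) = -5*√(f + 2) = -5*√(2 + f))
P(M) = M - 15*I*M*√3 (P(M) = (-5*√(2 - 29))*M + M = (-15*I*√3)*M + M = -15*I*M*√3 + M = M - 15*I*M*√3)
P(-490)/u = -490*(1 - 15*I*√3)/210039 = (-490 + 7350*I*√3)*(1/210039) = -490/210039 + 2450*I*√3/70013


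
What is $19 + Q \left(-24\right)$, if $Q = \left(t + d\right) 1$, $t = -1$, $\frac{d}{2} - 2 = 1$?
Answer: $-101$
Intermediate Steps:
$d = 6$ ($d = 4 + 2 \cdot 1 = 4 + 2 = 6$)
$Q = 5$ ($Q = \left(-1 + 6\right) 1 = 5 \cdot 1 = 5$)
$19 + Q \left(-24\right) = 19 + 5 \left(-24\right) = 19 - 120 = -101$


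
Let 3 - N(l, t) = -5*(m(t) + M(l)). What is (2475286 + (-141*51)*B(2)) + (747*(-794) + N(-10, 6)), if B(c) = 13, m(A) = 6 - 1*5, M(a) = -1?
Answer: 1788688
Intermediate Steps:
m(A) = 1 (m(A) = 6 - 5 = 1)
N(l, t) = 3 (N(l, t) = 3 - (-5)*(1 - 1) = 3 - (-5)*0 = 3 - 1*0 = 3 + 0 = 3)
(2475286 + (-141*51)*B(2)) + (747*(-794) + N(-10, 6)) = (2475286 - 141*51*13) + (747*(-794) + 3) = (2475286 - 7191*13) + (-593118 + 3) = (2475286 - 93483) - 593115 = 2381803 - 593115 = 1788688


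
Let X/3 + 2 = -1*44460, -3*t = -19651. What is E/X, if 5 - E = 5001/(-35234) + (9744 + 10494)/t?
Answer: -129181295/8395840308084 ≈ -1.5386e-5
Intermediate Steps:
t = 19651/3 (t = -⅓*(-19651) = 19651/3 ≈ 6550.3)
X = -133386 (X = -6 + 3*(-1*44460) = -6 + 3*(-44460) = -6 - 133380 = -133386)
E = 1420994245/692383334 (E = 5 - (5001/(-35234) + (9744 + 10494)/(19651/3)) = 5 - (5001*(-1/35234) + 20238*(3/19651)) = 5 - (-5001/35234 + 60714/19651) = 5 - 1*2040922425/692383334 = 5 - 2040922425/692383334 = 1420994245/692383334 ≈ 2.0523)
E/X = (1420994245/692383334)/(-133386) = (1420994245/692383334)*(-1/133386) = -129181295/8395840308084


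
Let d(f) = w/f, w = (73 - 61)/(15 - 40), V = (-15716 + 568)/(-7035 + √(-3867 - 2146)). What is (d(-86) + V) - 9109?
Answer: -34612197206123/3800680775 + 1082*I*√6013/3535517 ≈ -9106.8 + 0.023731*I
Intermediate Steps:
V = -15148/(-7035 + I*√6013) (V = -15148/(-7035 + √(-6013)) = -15148/(-7035 + I*√6013) ≈ 2.153 + 0.023731*I)
w = -12/25 (w = 12/(-25) = 12*(-1/25) = -12/25 ≈ -0.48000)
d(f) = -12/(25*f)
(d(-86) + V) - 9109 = (-12/25/(-86) + (7611870/3535517 + 1082*I*√6013/3535517)) - 9109 = (-12/25*(-1/86) + (7611870/3535517 + 1082*I*√6013/3535517)) - 9109 = (6/1075 + (7611870/3535517 + 1082*I*√6013/3535517)) - 9109 = (8203973352/3800680775 + 1082*I*√6013/3535517) - 9109 = -34612197206123/3800680775 + 1082*I*√6013/3535517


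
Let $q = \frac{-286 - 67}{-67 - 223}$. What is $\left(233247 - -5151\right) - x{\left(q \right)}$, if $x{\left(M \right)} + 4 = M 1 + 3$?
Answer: $\frac{69135357}{290} \approx 2.384 \cdot 10^{5}$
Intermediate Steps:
$q = \frac{353}{290}$ ($q = - \frac{353}{-290} = \left(-353\right) \left(- \frac{1}{290}\right) = \frac{353}{290} \approx 1.2172$)
$x{\left(M \right)} = -1 + M$ ($x{\left(M \right)} = -4 + \left(M 1 + 3\right) = -4 + \left(M + 3\right) = -4 + \left(3 + M\right) = -1 + M$)
$\left(233247 - -5151\right) - x{\left(q \right)} = \left(233247 - -5151\right) - \left(-1 + \frac{353}{290}\right) = \left(233247 + 5151\right) - \frac{63}{290} = 238398 - \frac{63}{290} = \frac{69135357}{290}$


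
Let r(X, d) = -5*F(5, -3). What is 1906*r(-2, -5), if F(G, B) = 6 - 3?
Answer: -28590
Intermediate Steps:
F(G, B) = 3
r(X, d) = -15 (r(X, d) = -5*3 = -15)
1906*r(-2, -5) = 1906*(-15) = -28590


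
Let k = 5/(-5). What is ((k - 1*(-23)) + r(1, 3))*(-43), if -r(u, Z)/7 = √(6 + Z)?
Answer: -43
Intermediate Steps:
k = -1 (k = 5*(-⅕) = -1)
r(u, Z) = -7*√(6 + Z)
((k - 1*(-23)) + r(1, 3))*(-43) = ((-1 - 1*(-23)) - 7*√(6 + 3))*(-43) = ((-1 + 23) - 7*√9)*(-43) = (22 - 7*3)*(-43) = (22 - 21)*(-43) = 1*(-43) = -43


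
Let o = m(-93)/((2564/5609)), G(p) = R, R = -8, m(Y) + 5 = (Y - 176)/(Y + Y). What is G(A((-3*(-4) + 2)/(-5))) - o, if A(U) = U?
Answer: -107683/476904 ≈ -0.22580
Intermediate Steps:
m(Y) = -5 + (-176 + Y)/(2*Y) (m(Y) = -5 + (Y - 176)/(Y + Y) = -5 + (-176 + Y)/((2*Y)) = -5 + (-176 + Y)*(1/(2*Y)) = -5 + (-176 + Y)/(2*Y))
G(p) = -8
o = -3707549/476904 (o = (-9/2 - 88/(-93))/((2564/5609)) = (-9/2 - 88*(-1/93))/((2564*(1/5609))) = (-9/2 + 88/93)/(2564/5609) = -661/186*5609/2564 = -3707549/476904 ≈ -7.7742)
G(A((-3*(-4) + 2)/(-5))) - o = -8 - 1*(-3707549/476904) = -8 + 3707549/476904 = -107683/476904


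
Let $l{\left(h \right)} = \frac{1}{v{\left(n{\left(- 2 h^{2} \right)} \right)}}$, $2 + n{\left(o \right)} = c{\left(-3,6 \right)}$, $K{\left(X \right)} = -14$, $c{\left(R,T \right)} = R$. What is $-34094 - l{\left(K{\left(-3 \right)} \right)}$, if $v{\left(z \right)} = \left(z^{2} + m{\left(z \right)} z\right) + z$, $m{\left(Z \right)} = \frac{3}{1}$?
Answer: $- \frac{170471}{5} \approx -34094.0$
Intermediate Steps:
$m{\left(Z \right)} = 3$ ($m{\left(Z \right)} = 3 \cdot 1 = 3$)
$n{\left(o \right)} = -5$ ($n{\left(o \right)} = -2 - 3 = -5$)
$v{\left(z \right)} = z^{2} + 4 z$ ($v{\left(z \right)} = \left(z^{2} + 3 z\right) + z = z^{2} + 4 z$)
$l{\left(h \right)} = \frac{1}{5}$ ($l{\left(h \right)} = \frac{1}{\left(-5\right) \left(4 - 5\right)} = \frac{1}{\left(-5\right) \left(-1\right)} = \frac{1}{5}$)
$-34094 - l{\left(K{\left(-3 \right)} \right)} = -34094 - \frac{1}{5} = - \frac{170471}{5}$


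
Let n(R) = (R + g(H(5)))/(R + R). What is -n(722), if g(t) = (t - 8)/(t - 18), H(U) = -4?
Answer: -1987/3971 ≈ -0.50038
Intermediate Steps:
g(t) = (-8 + t)/(-18 + t)
n(R) = (6/11 + R)/(2*R) (n(R) = (R + (-8 - 4)/(-18 - 4))/(R + R) = (R - 12/(-22))/((2*R)) = (R - 1/22*(-12))*(1/(2*R)) = (R + 6/11)*(1/(2*R)) = (6/11 + R)*(1/(2*R)) = (6/11 + R)/(2*R))
-n(722) = -(6 + 11*722)/(22*722) = -(6 + 7942)/(22*722) = -7948/(22*722) = -1*1987/3971 = -1987/3971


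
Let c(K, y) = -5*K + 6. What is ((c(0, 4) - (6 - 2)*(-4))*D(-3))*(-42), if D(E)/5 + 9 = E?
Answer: 55440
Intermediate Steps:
D(E) = -45 + 5*E
c(K, y) = 6 - 5*K
((c(0, 4) - (6 - 2)*(-4))*D(-3))*(-42) = (((6 - 5*0) - (6 - 2)*(-4))*(-45 + 5*(-3)))*(-42) = (((6 + 0) - 4*(-4))*(-45 - 15))*(-42) = ((6 - 1*(-16))*(-60))*(-42) = ((6 + 16)*(-60))*(-42) = (22*(-60))*(-42) = -1320*(-42) = 55440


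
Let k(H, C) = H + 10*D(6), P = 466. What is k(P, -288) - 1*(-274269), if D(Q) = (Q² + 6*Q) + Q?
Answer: 275515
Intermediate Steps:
D(Q) = Q² + 7*Q
k(H, C) = 780 + H (k(H, C) = H + 10*(6*(7 + 6)) = H + 10*(6*13) = H + 10*78 = H + 780 = 780 + H)
k(P, -288) - 1*(-274269) = (780 + 466) - 1*(-274269) = 1246 + 274269 = 275515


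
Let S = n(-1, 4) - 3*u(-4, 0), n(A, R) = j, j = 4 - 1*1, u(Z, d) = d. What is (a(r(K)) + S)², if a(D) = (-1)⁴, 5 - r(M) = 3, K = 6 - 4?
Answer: 16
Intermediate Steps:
K = 2
r(M) = 2 (r(M) = 5 - 1*3 = 5 - 3 = 2)
a(D) = 1
j = 3 (j = 4 - 1 = 3)
n(A, R) = 3
S = 3 (S = 3 - 3*0 = 3 + 0 = 3)
(a(r(K)) + S)² = (1 + 3)² = 4² = 16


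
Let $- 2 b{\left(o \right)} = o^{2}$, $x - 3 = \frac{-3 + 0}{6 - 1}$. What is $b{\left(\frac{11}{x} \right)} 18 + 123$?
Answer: $- \frac{1057}{16} \approx -66.063$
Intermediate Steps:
$x = \frac{12}{5}$ ($x = 3 + \frac{-3 + 0}{6 - 1} = 3 - \frac{3}{5} = \frac{12}{5} \approx 2.4$)
$b{\left(o \right)} = - \frac{o^{2}}{2}$
$b{\left(\frac{11}{x} \right)} 18 + 123 = - \frac{\left(\frac{11}{\frac{12}{5}}\right)^{2}}{2} \cdot 18 + 123 = - \frac{\left(11 \cdot \frac{5}{12}\right)^{2}}{2} \cdot 18 + 123 = - \frac{\left(\frac{55}{12}\right)^{2}}{2} \cdot 18 + 123 = \left(- \frac{1}{2}\right) \frac{3025}{144} \cdot 18 + 123 = \left(- \frac{3025}{288}\right) 18 + 123 = - \frac{3025}{16} + 123 = - \frac{1057}{16}$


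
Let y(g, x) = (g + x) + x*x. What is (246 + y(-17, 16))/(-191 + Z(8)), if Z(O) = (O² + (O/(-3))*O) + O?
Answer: -1503/421 ≈ -3.5701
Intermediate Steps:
y(g, x) = g + x + x² (y(g, x) = (g + x) + x² = g + x + x²)
Z(O) = O + 2*O²/3 (Z(O) = (O² + (O*(-⅓))*O) + O = (O² + (-O/3)*O) + O = (O² - O²/3) + O = 2*O²/3 + O = O + 2*O²/3)
(246 + y(-17, 16))/(-191 + Z(8)) = (246 + (-17 + 16 + 16²))/(-191 + (⅓)*8*(3 + 2*8)) = (246 + (-17 + 16 + 256))/(-191 + (⅓)*8*(3 + 16)) = (246 + 255)/(-191 + (⅓)*8*19) = 501/(-191 + 152/3) = 501/(-421/3) = 501*(-3/421) = -1503/421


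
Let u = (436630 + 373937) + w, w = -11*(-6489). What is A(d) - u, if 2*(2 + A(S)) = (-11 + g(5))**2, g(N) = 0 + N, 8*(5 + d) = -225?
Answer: -881930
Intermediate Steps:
d = -265/8 (d = -5 + (1/8)*(-225) = -5 - 225/8 = -265/8 ≈ -33.125)
g(N) = N
w = 71379
u = 881946 (u = (436630 + 373937) + 71379 = 810567 + 71379 = 881946)
A(S) = 16 (A(S) = -2 + (-11 + 5)**2/2 = -2 + (1/2)*(-6)**2 = -2 + (1/2)*36 = -2 + 18 = 16)
A(d) - u = 16 - 1*881946 = 16 - 881946 = -881930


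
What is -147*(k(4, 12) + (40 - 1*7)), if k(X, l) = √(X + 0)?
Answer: -5145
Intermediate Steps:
k(X, l) = √X
-147*(k(4, 12) + (40 - 1*7)) = -147*(√4 + (40 - 1*7)) = -147*(2 + (40 - 7)) = -147*(2 + 33) = -147*35 = -5145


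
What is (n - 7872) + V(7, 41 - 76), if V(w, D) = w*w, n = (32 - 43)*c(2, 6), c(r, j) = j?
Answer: -7889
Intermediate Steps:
n = -66 (n = (32 - 43)*6 = -11*6 = -66)
V(w, D) = w**2
(n - 7872) + V(7, 41 - 76) = (-66 - 7872) + 7**2 = -7938 + 49 = -7889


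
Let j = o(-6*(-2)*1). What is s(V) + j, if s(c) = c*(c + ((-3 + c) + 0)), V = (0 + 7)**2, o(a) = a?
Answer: 4667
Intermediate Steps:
V = 49 (V = 7**2 = 49)
s(c) = c*(-3 + 2*c) (s(c) = c*(c + (-3 + c)) = c*(-3 + 2*c))
j = 12 (j = -6*(-2)*1 = 12*1 = 12)
s(V) + j = 49*(-3 + 2*49) + 12 = 49*(-3 + 98) + 12 = 49*95 + 12 = 4655 + 12 = 4667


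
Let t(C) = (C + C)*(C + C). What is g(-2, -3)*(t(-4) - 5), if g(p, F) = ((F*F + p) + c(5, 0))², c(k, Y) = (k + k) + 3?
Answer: 23600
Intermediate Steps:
c(k, Y) = 3 + 2*k (c(k, Y) = 2*k + 3 = 3 + 2*k)
t(C) = 4*C² (t(C) = (2*C)*(2*C) = 4*C²)
g(p, F) = (13 + p + F²)² (g(p, F) = ((F*F + p) + (3 + 2*5))² = ((F² + p) + (3 + 10))² = ((p + F²) + 13)² = (13 + p + F²)²)
g(-2, -3)*(t(-4) - 5) = (13 - 2 + (-3)²)²*(4*(-4)² - 5) = (13 - 2 + 9)²*(4*16 - 5) = 20²*(64 - 5) = 400*59 = 23600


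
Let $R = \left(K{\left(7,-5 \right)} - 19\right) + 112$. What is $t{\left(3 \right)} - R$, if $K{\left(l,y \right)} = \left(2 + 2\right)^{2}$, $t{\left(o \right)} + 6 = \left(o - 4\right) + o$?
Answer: $-113$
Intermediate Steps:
$t{\left(o \right)} = -10 + 2 o$ ($t{\left(o \right)} = -6 + \left(\left(o - 4\right) + o\right) = -6 + \left(\left(-4 + o\right) + o\right) = -6 + \left(-4 + 2 o\right) = -10 + 2 o$)
$K{\left(l,y \right)} = 16$ ($K{\left(l,y \right)} = 4^{2} = 16$)
$R = 109$ ($R = \left(16 - 19\right) + 112 = -3 + 112 = 109$)
$t{\left(3 \right)} - R = \left(-10 + 2 \cdot 3\right) - 109 = \left(-10 + 6\right) - 109 = -4 - 109 = -113$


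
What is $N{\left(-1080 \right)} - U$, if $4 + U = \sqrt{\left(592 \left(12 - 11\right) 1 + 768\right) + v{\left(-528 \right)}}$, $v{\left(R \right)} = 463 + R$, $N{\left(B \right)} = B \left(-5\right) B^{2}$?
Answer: $6298560004 - \sqrt{1295} \approx 6.2986 \cdot 10^{9}$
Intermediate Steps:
$N{\left(B \right)} = - 5 B^{3}$ ($N{\left(B \right)} = - 5 B B^{2} = - 5 B^{3}$)
$U = -4 + \sqrt{1295}$ ($U = -4 + \sqrt{\left(592 \left(12 - 11\right) 1 + 768\right) + \left(463 - 528\right)} = -4 + \sqrt{\left(592 \cdot 1 \cdot 1 + 768\right) - 65} = -4 + \sqrt{\left(592 \cdot 1 + 768\right) - 65} = -4 + \sqrt{\left(592 + 768\right) - 65} = -4 + \sqrt{1360 - 65} = -4 + \sqrt{1295} \approx 31.986$)
$N{\left(-1080 \right)} - U = - 5 \left(-1080\right)^{3} - \left(-4 + \sqrt{1295}\right) = \left(-5\right) \left(-1259712000\right) + \left(4 - \sqrt{1295}\right) = 6298560000 + \left(4 - \sqrt{1295}\right) = 6298560004 - \sqrt{1295}$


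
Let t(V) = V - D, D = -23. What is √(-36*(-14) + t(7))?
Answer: √534 ≈ 23.108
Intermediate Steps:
t(V) = 23 + V (t(V) = V - 1*(-23) = V + 23 = 23 + V)
√(-36*(-14) + t(7)) = √(-36*(-14) + (23 + 7)) = √(504 + 30) = √534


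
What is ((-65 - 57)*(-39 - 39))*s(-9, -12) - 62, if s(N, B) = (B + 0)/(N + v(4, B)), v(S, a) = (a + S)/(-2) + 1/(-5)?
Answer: 21898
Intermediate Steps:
v(S, a) = -1/5 - S/2 - a/2 (v(S, a) = (S + a)*(-1/2) + 1*(-1/5) = (-S/2 - a/2) - 1/5 = -1/5 - S/2 - a/2)
s(N, B) = B/(-11/5 + N - B/2) (s(N, B) = (B + 0)/(N + (-1/5 - 1/2*4 - B/2)) = B/(N + (-1/5 - 2 - B/2)) = B/(N + (-11/5 - B/2)) = B/(-11/5 + N - B/2))
((-65 - 57)*(-39 - 39))*s(-9, -12) - 62 = ((-65 - 57)*(-39 - 39))*(-10*(-12)/(22 - 10*(-9) + 5*(-12))) - 62 = (-122*(-78))*(-10*(-12)/(22 + 90 - 60)) - 62 = 9516*(-10*(-12)/52) - 62 = 9516*(-10*(-12)*1/52) - 62 = 9516*(30/13) - 62 = 21960 - 62 = 21898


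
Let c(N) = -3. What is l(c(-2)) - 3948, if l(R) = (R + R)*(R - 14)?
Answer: -3846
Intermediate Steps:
l(R) = 2*R*(-14 + R) (l(R) = (2*R)*(-14 + R) = 2*R*(-14 + R))
l(c(-2)) - 3948 = 2*(-3)*(-14 - 3) - 3948 = 2*(-3)*(-17) - 3948 = 102 - 3948 = -3846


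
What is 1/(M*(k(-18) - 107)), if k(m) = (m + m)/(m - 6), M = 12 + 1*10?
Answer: -1/2321 ≈ -0.00043085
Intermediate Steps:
M = 22 (M = 12 + 10 = 22)
k(m) = 2*m/(-6 + m) (k(m) = (2*m)/(-6 + m) = 2*m/(-6 + m))
1/(M*(k(-18) - 107)) = 1/(22*(2*(-18)/(-6 - 18) - 107)) = 1/(22*(2*(-18)/(-24) - 107)) = 1/(22*(2*(-18)*(-1/24) - 107)) = 1/(22*(3/2 - 107)) = 1/(22*(-211/2)) = 1/(-2321) = -1/2321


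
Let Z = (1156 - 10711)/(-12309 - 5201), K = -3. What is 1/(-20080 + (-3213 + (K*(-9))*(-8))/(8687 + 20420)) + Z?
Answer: 1116824038265/2046820905478 ≈ 0.54564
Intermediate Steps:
Z = 1911/3502 (Z = -9555/(-17510) = -9555*(-1/17510) = 1911/3502 ≈ 0.54569)
1/(-20080 + (-3213 + (K*(-9))*(-8))/(8687 + 20420)) + Z = 1/(-20080 + (-3213 - 3*(-9)*(-8))/(8687 + 20420)) + 1911/3502 = 1/(-20080 + (-3213 + 27*(-8))/29107) + 1911/3502 = 1/(-20080 + (-3213 - 216)*(1/29107)) + 1911/3502 = 1/(-20080 - 3429*1/29107) + 1911/3502 = 1/(-20080 - 3429/29107) + 1911/3502 = 1/(-584471989/29107) + 1911/3502 = -29107/584471989 + 1911/3502 = 1116824038265/2046820905478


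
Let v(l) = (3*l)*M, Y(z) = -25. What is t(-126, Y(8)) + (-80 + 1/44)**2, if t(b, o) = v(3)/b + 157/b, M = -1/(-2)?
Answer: 779995411/121968 ≈ 6395.1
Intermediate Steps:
M = 1/2 (M = -1*(-1/2) = 1/2 ≈ 0.50000)
v(l) = 3*l/2 (v(l) = (3*l)*(1/2) = 3*l/2)
t(b, o) = 323/(2*b) (t(b, o) = ((3/2)*3)/b + 157/b = 9/(2*b) + 157/b = 323/(2*b))
t(-126, Y(8)) + (-80 + 1/44)**2 = (323/2)/(-126) + (-80 + 1/44)**2 = (323/2)*(-1/126) + (-80 + 1/44)**2 = -323/252 + (-3519/44)**2 = -323/252 + 12383361/1936 = 779995411/121968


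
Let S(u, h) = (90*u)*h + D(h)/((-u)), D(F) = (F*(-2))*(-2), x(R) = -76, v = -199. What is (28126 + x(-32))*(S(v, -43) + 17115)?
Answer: 4394357403150/199 ≈ 2.2082e+10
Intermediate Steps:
D(F) = 4*F (D(F) = -2*F*(-2) = 4*F)
S(u, h) = -4*h/u + 90*h*u (S(u, h) = (90*u)*h + (4*h)/((-u)) = 90*h*u + (4*h)*(-1/u) = 90*h*u - 4*h/u = -4*h/u + 90*h*u)
(28126 + x(-32))*(S(v, -43) + 17115) = (28126 - 76)*((-4*(-43)/(-199) + 90*(-43)*(-199)) + 17115) = 28050*((-4*(-43)*(-1/199) + 770130) + 17115) = 28050*((-172/199 + 770130) + 17115) = 28050*(153255698/199 + 17115) = 28050*(156661583/199) = 4394357403150/199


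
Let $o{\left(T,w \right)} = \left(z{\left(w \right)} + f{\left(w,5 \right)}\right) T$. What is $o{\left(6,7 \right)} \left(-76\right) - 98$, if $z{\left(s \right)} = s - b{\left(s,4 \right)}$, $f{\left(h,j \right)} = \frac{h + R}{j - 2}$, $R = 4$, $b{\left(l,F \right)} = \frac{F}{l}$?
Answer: $- \frac{32910}{7} \approx -4701.4$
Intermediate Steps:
$f{\left(h,j \right)} = \frac{4 + h}{-2 + j}$ ($f{\left(h,j \right)} = \frac{h + 4}{j - 2} = \frac{4 + h}{-2 + j}$)
$z{\left(s \right)} = s - \frac{4}{s}$
$o{\left(T,w \right)} = T \left(\frac{4}{3} - \frac{4}{w} + \frac{4 w}{3}\right)$ ($o{\left(T,w \right)} = \left(\left(w - \frac{4}{w}\right) + \frac{4 + w}{-2 + 5}\right) T = \left(\left(w - \frac{4}{w}\right) + \frac{4 + w}{3}\right) T = \left(\left(w - \frac{4}{w}\right) + \left(\frac{4}{3} + \frac{w}{3}\right)\right) T = \left(\frac{4}{3} - \frac{4}{w} + \frac{4 w}{3}\right) T = T \left(\frac{4}{3} - \frac{4}{w} + \frac{4 w}{3}\right)$)
$o{\left(6,7 \right)} \left(-76\right) - 98 = \frac{4}{3} \cdot 6 \cdot \frac{1}{7} \left(-3 + 7 \left(1 + 7\right)\right) \left(-76\right) - 98 = \frac{4}{3} \cdot 6 \cdot \frac{1}{7} \left(-3 + 7 \cdot 8\right) \left(-76\right) - 98 = \frac{4}{3} \cdot 6 \cdot \frac{1}{7} \left(-3 + 56\right) \left(-76\right) - 98 = \frac{4}{3} \cdot 6 \cdot \frac{1}{7} \cdot 53 \left(-76\right) - 98 = \frac{424}{7} \left(-76\right) - 98 = - \frac{32224}{7} - 98 = - \frac{32910}{7}$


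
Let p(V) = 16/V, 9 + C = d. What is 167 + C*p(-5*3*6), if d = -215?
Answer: 9307/45 ≈ 206.82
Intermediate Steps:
C = -224 (C = -9 - 215 = -224)
167 + C*p(-5*3*6) = 167 - 3584/(-5*3*6) = 167 - 3584/((-15*6)) = 167 - 3584/(-90) = 167 - 3584*(-1)/90 = 167 - 224*(-8/45) = 167 + 1792/45 = 9307/45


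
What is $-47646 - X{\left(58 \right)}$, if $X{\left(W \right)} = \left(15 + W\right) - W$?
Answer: $-47661$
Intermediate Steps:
$X{\left(W \right)} = 15$
$-47646 - X{\left(58 \right)} = -47646 - 15 = -47661$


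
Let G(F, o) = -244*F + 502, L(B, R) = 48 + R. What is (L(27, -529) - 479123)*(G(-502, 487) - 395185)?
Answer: 130545810780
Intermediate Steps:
G(F, o) = 502 - 244*F
(L(27, -529) - 479123)*(G(-502, 487) - 395185) = ((48 - 529) - 479123)*((502 - 244*(-502)) - 395185) = (-481 - 479123)*((502 + 122488) - 395185) = -479604*(122990 - 395185) = -479604*(-272195) = 130545810780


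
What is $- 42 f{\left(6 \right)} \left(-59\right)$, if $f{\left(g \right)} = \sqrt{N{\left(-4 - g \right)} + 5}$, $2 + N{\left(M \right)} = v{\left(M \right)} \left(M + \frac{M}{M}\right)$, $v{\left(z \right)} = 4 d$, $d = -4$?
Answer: $17346 \sqrt{3} \approx 30044.0$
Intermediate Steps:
$v{\left(z \right)} = -16$ ($v{\left(z \right)} = 4 \left(-4\right) = -16$)
$N{\left(M \right)} = -18 - 16 M$ ($N{\left(M \right)} = -2 - 16 \left(M + \frac{M}{M}\right) = -2 - 16 \left(M + 1\right) = -2 - 16 \left(1 + M\right) = -2 - \left(16 + 16 M\right) = -18 - 16 M$)
$f{\left(g \right)} = \sqrt{51 + 16 g}$ ($f{\left(g \right)} = \sqrt{\left(-18 - 16 \left(-4 - g\right)\right) + 5} = \sqrt{\left(-18 + \left(64 + 16 g\right)\right) + 5} = \sqrt{\left(46 + 16 g\right) + 5} = \sqrt{51 + 16 g}$)
$- 42 f{\left(6 \right)} \left(-59\right) = - 42 \sqrt{51 + 16 \cdot 6} \left(-59\right) = - 42 \sqrt{51 + 96} \left(-59\right) = - 42 \sqrt{147} \left(-59\right) = - 42 \cdot 7 \sqrt{3} \left(-59\right) = - 294 \sqrt{3} \left(-59\right) = 17346 \sqrt{3}$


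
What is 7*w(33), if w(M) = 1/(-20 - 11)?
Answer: -7/31 ≈ -0.22581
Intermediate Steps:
w(M) = -1/31 (w(M) = 1/(-31) = -1/31)
7*w(33) = 7*(-1/31) = -7/31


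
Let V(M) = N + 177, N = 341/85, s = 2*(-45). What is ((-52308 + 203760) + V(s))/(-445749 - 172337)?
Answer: -920629/3752665 ≈ -0.24533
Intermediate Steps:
s = -90
N = 341/85 (N = 341*(1/85) = 341/85 ≈ 4.0118)
V(M) = 15386/85 (V(M) = 341/85 + 177 = 15386/85)
((-52308 + 203760) + V(s))/(-445749 - 172337) = ((-52308 + 203760) + 15386/85)/(-445749 - 172337) = (151452 + 15386/85)/(-618086) = (12888806/85)*(-1/618086) = -920629/3752665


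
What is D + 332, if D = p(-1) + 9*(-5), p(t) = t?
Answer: 286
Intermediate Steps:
D = -46 (D = -1 + 9*(-5) = -1 - 45 = -46)
D + 332 = -46 + 332 = 286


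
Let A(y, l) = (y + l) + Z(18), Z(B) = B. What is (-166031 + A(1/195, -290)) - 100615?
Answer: -52049009/195 ≈ -2.6692e+5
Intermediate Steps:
A(y, l) = 18 + l + y (A(y, l) = (y + l) + 18 = (l + y) + 18 = 18 + l + y)
(-166031 + A(1/195, -290)) - 100615 = (-166031 + (18 - 290 + 1/195)) - 100615 = (-166031 - 53039/195) - 100615 = -32429084/195 - 100615 = -52049009/195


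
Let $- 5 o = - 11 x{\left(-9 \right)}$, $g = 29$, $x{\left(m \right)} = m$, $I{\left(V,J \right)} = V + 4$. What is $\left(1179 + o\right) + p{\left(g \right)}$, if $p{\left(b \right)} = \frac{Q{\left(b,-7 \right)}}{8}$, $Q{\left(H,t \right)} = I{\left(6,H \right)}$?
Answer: $\frac{23209}{20} \approx 1160.4$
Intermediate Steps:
$I{\left(V,J \right)} = 4 + V$
$Q{\left(H,t \right)} = 10$ ($Q{\left(H,t \right)} = 4 + 6 = 10$)
$p{\left(b \right)} = \frac{5}{4}$ ($p{\left(b \right)} = \frac{10}{8} = 10 \cdot \frac{1}{8} = \frac{5}{4}$)
$o = - \frac{99}{5}$ ($o = - \frac{\left(-11\right) \left(-9\right)}{5} = \left(- \frac{1}{5}\right) 99 = - \frac{99}{5} \approx -19.8$)
$\left(1179 + o\right) + p{\left(g \right)} = \left(1179 - \frac{99}{5}\right) + \frac{5}{4} = \frac{5796}{5} + \frac{5}{4} = \frac{23209}{20}$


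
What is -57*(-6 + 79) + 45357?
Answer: 41196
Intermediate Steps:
-57*(-6 + 79) + 45357 = -57*73 + 45357 = -4161 + 45357 = 41196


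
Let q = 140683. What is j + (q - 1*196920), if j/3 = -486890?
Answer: -1516907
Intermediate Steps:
j = -1460670 (j = 3*(-486890) = -1460670)
j + (q - 1*196920) = -1460670 + (140683 - 1*196920) = -1460670 + (140683 - 196920) = -1460670 - 56237 = -1516907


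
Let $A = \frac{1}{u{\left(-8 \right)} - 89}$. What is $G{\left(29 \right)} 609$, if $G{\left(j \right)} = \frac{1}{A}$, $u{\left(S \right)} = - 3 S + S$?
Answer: $-44457$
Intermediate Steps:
$u{\left(S \right)} = - 2 S$
$A = - \frac{1}{73}$ ($A = \frac{1}{\left(-2\right) \left(-8\right) - 89} = \frac{1}{16 - 89} = \frac{1}{-73} = - \frac{1}{73} \approx -0.013699$)
$G{\left(j \right)} = -73$ ($G{\left(j \right)} = \frac{1}{- \frac{1}{73}} = -73$)
$G{\left(29 \right)} 609 = \left(-73\right) 609 = -44457$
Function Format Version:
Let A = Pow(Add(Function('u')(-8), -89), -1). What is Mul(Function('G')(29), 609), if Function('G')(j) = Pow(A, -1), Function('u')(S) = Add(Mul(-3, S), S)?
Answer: -44457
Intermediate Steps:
Function('u')(S) = Mul(-2, S)
A = Rational(-1, 73) (A = Pow(Add(Mul(-2, -8), -89), -1) = Pow(Add(16, -89), -1) = Pow(-73, -1) = Rational(-1, 73) ≈ -0.013699)
Function('G')(j) = -73 (Function('G')(j) = Pow(Rational(-1, 73), -1) = -73)
Mul(Function('G')(29), 609) = Mul(-73, 609) = -44457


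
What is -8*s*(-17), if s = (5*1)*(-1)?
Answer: -680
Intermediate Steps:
s = -5 (s = 5*(-1) = -5)
-8*s*(-17) = -8*(-5)*(-17) = 40*(-17) = -680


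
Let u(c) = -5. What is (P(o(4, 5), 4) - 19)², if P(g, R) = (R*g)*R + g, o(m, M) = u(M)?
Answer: 10816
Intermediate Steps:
o(m, M) = -5
P(g, R) = g + g*R² (P(g, R) = g*R² + g = g + g*R²)
(P(o(4, 5), 4) - 19)² = (-5*(1 + 4²) - 19)² = (-5*(1 + 16) - 19)² = (-5*17 - 19)² = (-85 - 19)² = (-104)² = 10816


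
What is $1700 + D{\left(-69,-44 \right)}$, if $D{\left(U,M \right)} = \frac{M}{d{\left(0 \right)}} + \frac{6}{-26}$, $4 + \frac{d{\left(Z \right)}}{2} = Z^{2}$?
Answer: $\frac{44337}{26} \approx 1705.3$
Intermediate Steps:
$d{\left(Z \right)} = -8 + 2 Z^{2}$
$D{\left(U,M \right)} = - \frac{3}{13} - \frac{M}{8}$ ($D{\left(U,M \right)} = \frac{M}{-8 + 2 \cdot 0^{2}} + \frac{6}{-26} = \frac{M}{-8 + 2 \cdot 0} + 6 \left(- \frac{1}{26}\right) = \frac{M}{-8 + 0} - \frac{3}{13} = \frac{M}{-8} - \frac{3}{13} = M \left(- \frac{1}{8}\right) - \frac{3}{13} = - \frac{M}{8} - \frac{3}{13} = - \frac{3}{13} - \frac{M}{8}$)
$1700 + D{\left(-69,-44 \right)} = 1700 - - \frac{137}{26} = 1700 + \left(- \frac{3}{13} + \frac{11}{2}\right) = 1700 + \frac{137}{26} = \frac{44337}{26}$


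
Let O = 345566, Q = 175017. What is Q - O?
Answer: -170549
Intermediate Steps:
Q - O = 175017 - 1*345566 = 175017 - 345566 = -170549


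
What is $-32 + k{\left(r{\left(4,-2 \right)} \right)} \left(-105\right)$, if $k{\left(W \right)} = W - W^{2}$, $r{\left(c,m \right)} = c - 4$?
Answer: $-32$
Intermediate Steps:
$r{\left(c,m \right)} = -4 + c$ ($r{\left(c,m \right)} = c - 4 = -4 + c$)
$-32 + k{\left(r{\left(4,-2 \right)} \right)} \left(-105\right) = -32 + \left(-4 + 4\right) \left(1 - \left(-4 + 4\right)\right) \left(-105\right) = -32 + 0 \left(1 - 0\right) \left(-105\right) = -32 + 0 \left(1 + 0\right) \left(-105\right) = -32 + 0 \cdot 1 \left(-105\right) = -32 + 0 \left(-105\right) = -32 + 0 = -32$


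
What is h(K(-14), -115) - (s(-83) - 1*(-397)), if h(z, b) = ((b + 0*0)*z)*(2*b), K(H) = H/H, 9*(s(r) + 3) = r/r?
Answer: 234503/9 ≈ 26056.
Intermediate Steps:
s(r) = -26/9 (s(r) = -3 + (r/r)/9 = -3 + (1/9)*1 = -3 + 1/9 = -26/9)
K(H) = 1
h(z, b) = 2*z*b**2 (h(z, b) = ((b + 0)*z)*(2*b) = (b*z)*(2*b) = 2*z*b**2)
h(K(-14), -115) - (s(-83) - 1*(-397)) = 2*1*(-115)**2 - (-26/9 - 1*(-397)) = 2*1*13225 - (-26/9 + 397) = 26450 - 1*3547/9 = 26450 - 3547/9 = 234503/9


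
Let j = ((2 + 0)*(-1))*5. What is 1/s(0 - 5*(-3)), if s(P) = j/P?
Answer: -3/2 ≈ -1.5000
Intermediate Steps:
j = -10 (j = (2*(-1))*5 = -2*5 = -10)
s(P) = -10/P
1/s(0 - 5*(-3)) = 1/(-10/(0 - 5*(-3))) = 1/(-10/(0 + 15)) = 1/(-10/15) = 1/(-10*1/15) = 1/(-2/3) = -3/2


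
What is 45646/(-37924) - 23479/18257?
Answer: -861888309/346189234 ≈ -2.4896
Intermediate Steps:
45646/(-37924) - 23479/18257 = 45646*(-1/37924) - 23479*1/18257 = -22823/18962 - 23479/18257 = -861888309/346189234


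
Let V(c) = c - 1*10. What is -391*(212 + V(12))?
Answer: -83674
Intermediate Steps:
V(c) = -10 + c (V(c) = c - 10 = -10 + c)
-391*(212 + V(12)) = -391*(212 + (-10 + 12)) = -391*(212 + 2) = -391*214 = -83674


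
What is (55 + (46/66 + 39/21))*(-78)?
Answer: -345670/77 ≈ -4489.2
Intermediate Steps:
(55 + (46/66 + 39/21))*(-78) = (55 + (46*(1/66) + 39*(1/21)))*(-78) = (55 + (23/33 + 13/7))*(-78) = (55 + 590/231)*(-78) = (13295/231)*(-78) = -345670/77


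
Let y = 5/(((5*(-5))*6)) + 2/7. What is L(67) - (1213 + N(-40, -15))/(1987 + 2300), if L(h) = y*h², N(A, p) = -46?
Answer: 339901703/300090 ≈ 1132.7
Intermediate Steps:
y = 53/210 (y = 5/((-25*6)) + 2*(⅐) = 5/(-150) + 2/7 = 5*(-1/150) + 2/7 = -1/30 + 2/7 = 53/210 ≈ 0.25238)
L(h) = 53*h²/210
L(67) - (1213 + N(-40, -15))/(1987 + 2300) = (53/210)*67² - (1213 - 46)/(1987 + 2300) = (53/210)*4489 - 1167/4287 = 237917/210 - 1167/4287 = 237917/210 - 1*389/1429 = 237917/210 - 389/1429 = 339901703/300090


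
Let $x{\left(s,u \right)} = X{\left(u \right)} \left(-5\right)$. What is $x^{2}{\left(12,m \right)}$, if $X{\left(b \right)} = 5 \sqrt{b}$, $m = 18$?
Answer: $11250$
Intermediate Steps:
$x{\left(s,u \right)} = - 25 \sqrt{u}$ ($x{\left(s,u \right)} = 5 \sqrt{u} \left(-5\right) = - 25 \sqrt{u}$)
$x^{2}{\left(12,m \right)} = \left(- 25 \sqrt{18}\right)^{2} = \left(- 25 \cdot 3 \sqrt{2}\right)^{2} = \left(- 75 \sqrt{2}\right)^{2} = 11250$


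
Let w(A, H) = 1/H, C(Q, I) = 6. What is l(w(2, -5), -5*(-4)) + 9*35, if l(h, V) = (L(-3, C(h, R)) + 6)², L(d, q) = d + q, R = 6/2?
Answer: 396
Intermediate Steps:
R = 3 (R = 6*(½) = 3)
l(h, V) = 81 (l(h, V) = ((-3 + 6) + 6)² = (3 + 6)² = 9² = 81)
l(w(2, -5), -5*(-4)) + 9*35 = 81 + 9*35 = 81 + 315 = 396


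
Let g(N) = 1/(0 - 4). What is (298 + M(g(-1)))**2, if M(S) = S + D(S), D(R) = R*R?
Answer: 22705225/256 ≈ 88692.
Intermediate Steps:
D(R) = R**2
g(N) = -1/4 (g(N) = 1/(-4) = -1/4)
M(S) = S + S**2
(298 + M(g(-1)))**2 = (298 - (1 - 1/4)/4)**2 = (298 - 1/4*3/4)**2 = (298 - 3/16)**2 = (4765/16)**2 = 22705225/256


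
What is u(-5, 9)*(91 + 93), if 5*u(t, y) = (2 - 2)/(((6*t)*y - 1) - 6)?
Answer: 0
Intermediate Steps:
u(t, y) = 0 (u(t, y) = ((2 - 2)/(((6*t)*y - 1) - 6))/5 = (0/((6*t*y - 1) - 6))/5 = (0/((-1 + 6*t*y) - 6))/5 = (0/(-7 + 6*t*y))/5 = (⅕)*0 = 0)
u(-5, 9)*(91 + 93) = 0*(91 + 93) = 0*184 = 0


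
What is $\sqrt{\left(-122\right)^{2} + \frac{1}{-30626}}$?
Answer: $\frac{\sqrt{13960475691758}}{30626} \approx 122.0$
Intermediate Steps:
$\sqrt{\left(-122\right)^{2} + \frac{1}{-30626}} = \sqrt{14884 - \frac{1}{30626}} = \sqrt{\frac{455837383}{30626}} = \frac{\sqrt{13960475691758}}{30626}$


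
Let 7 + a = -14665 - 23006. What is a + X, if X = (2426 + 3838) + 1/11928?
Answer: -374706191/11928 ≈ -31414.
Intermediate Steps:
a = -37678 (a = -7 + (-14665 - 23006) = -7 - 37671 = -37678)
X = 74716993/11928 (X = 6264 + 1/11928 = 74716993/11928 ≈ 6264.0)
a + X = -37678 + 74716993/11928 = -374706191/11928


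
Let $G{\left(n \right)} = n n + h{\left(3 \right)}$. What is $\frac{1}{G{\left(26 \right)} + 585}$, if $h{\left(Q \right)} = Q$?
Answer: $\frac{1}{1264} \approx 0.00079114$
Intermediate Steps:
$G{\left(n \right)} = 3 + n^{2}$ ($G{\left(n \right)} = n n + 3 = n^{2} + 3 = 3 + n^{2}$)
$\frac{1}{G{\left(26 \right)} + 585} = \frac{1}{\left(3 + 26^{2}\right) + 585} = \frac{1}{\left(3 + 676\right) + 585} = \frac{1}{679 + 585} = \frac{1}{1264}$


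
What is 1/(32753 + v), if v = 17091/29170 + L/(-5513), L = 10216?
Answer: 160814210/5266944042093 ≈ 3.0533e-5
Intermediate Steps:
v = -203778037/160814210 (v = 17091/29170 + 10216/(-5513) = 17091*(1/29170) + 10216*(-1/5513) = 17091/29170 - 10216/5513 = -203778037/160814210 ≈ -1.2672)
1/(32753 + v) = 1/(32753 - 203778037/160814210) = 1/(5266944042093/160814210) = 160814210/5266944042093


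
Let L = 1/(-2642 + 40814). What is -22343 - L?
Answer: -852876997/38172 ≈ -22343.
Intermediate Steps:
L = 1/38172 ≈ 2.6197e-5
-22343 - L = -22343 - 1*1/38172 = -22343 - 1/38172 = -852876997/38172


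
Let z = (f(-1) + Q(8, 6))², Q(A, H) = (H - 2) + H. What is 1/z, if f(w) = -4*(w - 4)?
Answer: 1/900 ≈ 0.0011111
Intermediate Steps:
f(w) = 16 - 4*w (f(w) = -4*(-4 + w) = 16 - 4*w)
Q(A, H) = -2 + 2*H (Q(A, H) = (-2 + H) + H = -2 + 2*H)
z = 900 (z = ((16 - 4*(-1)) + (-2 + 2*6))² = ((16 + 4) + (-2 + 12))² = (20 + 10)² = 30² = 900)
1/z = 1/900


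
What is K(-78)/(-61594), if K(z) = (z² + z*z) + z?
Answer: -465/2369 ≈ -0.19629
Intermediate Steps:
K(z) = z + 2*z² (K(z) = (z² + z²) + z = 2*z² + z = z + 2*z²)
K(-78)/(-61594) = -78*(1 + 2*(-78))/(-61594) = -78*(1 - 156)*(-1/61594) = -78*(-155)*(-1/61594) = 12090*(-1/61594) = -465/2369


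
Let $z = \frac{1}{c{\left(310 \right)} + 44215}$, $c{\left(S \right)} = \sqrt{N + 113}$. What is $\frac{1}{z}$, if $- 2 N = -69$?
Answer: $44215 + \frac{\sqrt{590}}{2} \approx 44227.0$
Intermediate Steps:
$N = \frac{69}{2}$ ($N = \left(- \frac{1}{2}\right) \left(-69\right) = \frac{69}{2} \approx 34.5$)
$c{\left(S \right)} = \frac{\sqrt{590}}{2}$ ($c{\left(S \right)} = \sqrt{\frac{69}{2} + 113} = \sqrt{\frac{295}{2}} = \frac{\sqrt{590}}{2}$)
$z = \frac{1}{44215 + \frac{\sqrt{590}}{2}}$ ($z = \frac{1}{\frac{\sqrt{590}}{2} + 44215} = \frac{1}{44215 + \frac{\sqrt{590}}{2}} \approx 2.2611 \cdot 10^{-5}$)
$\frac{1}{z} = \frac{1}{\frac{17686}{781986431} - \frac{\sqrt{590}}{3909932155}}$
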